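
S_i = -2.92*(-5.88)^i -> [-2.92, 17.17, -100.96, 593.63, -3490.54]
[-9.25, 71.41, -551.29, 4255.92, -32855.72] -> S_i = -9.25*(-7.72)^i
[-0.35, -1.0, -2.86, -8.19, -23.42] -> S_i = -0.35*2.86^i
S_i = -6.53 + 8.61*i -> [-6.53, 2.08, 10.69, 19.3, 27.91]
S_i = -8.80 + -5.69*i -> [-8.8, -14.49, -20.18, -25.87, -31.56]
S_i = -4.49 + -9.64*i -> [-4.49, -14.13, -23.77, -33.41, -43.05]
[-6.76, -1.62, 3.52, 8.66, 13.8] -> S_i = -6.76 + 5.14*i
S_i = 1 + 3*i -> [1, 4, 7, 10, 13]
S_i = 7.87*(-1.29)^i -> [7.87, -10.15, 13.1, -16.89, 21.79]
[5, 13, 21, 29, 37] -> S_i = 5 + 8*i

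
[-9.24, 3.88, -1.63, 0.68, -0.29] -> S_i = -9.24*(-0.42)^i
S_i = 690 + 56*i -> [690, 746, 802, 858, 914]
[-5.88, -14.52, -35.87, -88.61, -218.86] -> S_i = -5.88*2.47^i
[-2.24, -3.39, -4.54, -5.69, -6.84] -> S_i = -2.24 + -1.15*i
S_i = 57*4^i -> [57, 228, 912, 3648, 14592]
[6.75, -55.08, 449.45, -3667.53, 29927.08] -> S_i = 6.75*(-8.16)^i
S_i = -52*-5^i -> [-52, 260, -1300, 6500, -32500]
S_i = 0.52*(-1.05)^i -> [0.52, -0.55, 0.57, -0.6, 0.63]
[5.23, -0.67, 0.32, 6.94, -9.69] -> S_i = Random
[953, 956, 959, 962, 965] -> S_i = 953 + 3*i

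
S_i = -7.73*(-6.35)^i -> [-7.73, 49.09, -311.69, 1979.25, -12568.24]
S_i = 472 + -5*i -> [472, 467, 462, 457, 452]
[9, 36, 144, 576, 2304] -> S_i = 9*4^i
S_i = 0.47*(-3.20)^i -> [0.47, -1.5, 4.81, -15.4, 49.28]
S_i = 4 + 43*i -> [4, 47, 90, 133, 176]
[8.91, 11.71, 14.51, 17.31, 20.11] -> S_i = 8.91 + 2.80*i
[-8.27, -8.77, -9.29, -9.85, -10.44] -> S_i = -8.27*1.06^i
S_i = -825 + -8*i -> [-825, -833, -841, -849, -857]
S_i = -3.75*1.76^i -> [-3.75, -6.6, -11.62, -20.44, -35.98]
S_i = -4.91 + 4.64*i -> [-4.91, -0.27, 4.37, 9.01, 13.65]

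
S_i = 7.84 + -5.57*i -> [7.84, 2.27, -3.3, -8.87, -14.44]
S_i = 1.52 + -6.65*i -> [1.52, -5.13, -11.78, -18.43, -25.08]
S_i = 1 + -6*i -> [1, -5, -11, -17, -23]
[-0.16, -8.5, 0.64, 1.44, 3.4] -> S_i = Random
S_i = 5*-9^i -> [5, -45, 405, -3645, 32805]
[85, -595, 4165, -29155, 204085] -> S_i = 85*-7^i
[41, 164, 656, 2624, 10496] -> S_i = 41*4^i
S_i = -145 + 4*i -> [-145, -141, -137, -133, -129]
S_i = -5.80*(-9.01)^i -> [-5.8, 52.26, -470.84, 4242.31, -38223.21]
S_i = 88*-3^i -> [88, -264, 792, -2376, 7128]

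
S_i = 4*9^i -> [4, 36, 324, 2916, 26244]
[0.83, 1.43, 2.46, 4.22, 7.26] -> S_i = 0.83*1.72^i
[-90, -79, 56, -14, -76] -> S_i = Random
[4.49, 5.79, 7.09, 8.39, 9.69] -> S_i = 4.49 + 1.30*i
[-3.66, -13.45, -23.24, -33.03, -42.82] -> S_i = -3.66 + -9.79*i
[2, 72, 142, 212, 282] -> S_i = 2 + 70*i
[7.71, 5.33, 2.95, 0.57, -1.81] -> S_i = 7.71 + -2.38*i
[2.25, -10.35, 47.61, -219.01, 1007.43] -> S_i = 2.25*(-4.60)^i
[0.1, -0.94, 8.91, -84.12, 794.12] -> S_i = 0.10*(-9.44)^i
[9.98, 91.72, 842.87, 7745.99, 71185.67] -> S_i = 9.98*9.19^i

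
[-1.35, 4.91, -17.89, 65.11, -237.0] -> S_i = -1.35*(-3.64)^i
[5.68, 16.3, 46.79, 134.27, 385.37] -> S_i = 5.68*2.87^i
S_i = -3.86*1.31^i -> [-3.86, -5.06, -6.62, -8.68, -11.37]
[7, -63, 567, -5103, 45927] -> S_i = 7*-9^i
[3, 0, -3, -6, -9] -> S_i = 3 + -3*i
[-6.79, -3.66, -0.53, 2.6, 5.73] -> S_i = -6.79 + 3.13*i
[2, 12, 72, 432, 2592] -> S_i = 2*6^i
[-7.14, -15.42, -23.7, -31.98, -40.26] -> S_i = -7.14 + -8.28*i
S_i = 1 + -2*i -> [1, -1, -3, -5, -7]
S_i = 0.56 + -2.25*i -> [0.56, -1.69, -3.94, -6.19, -8.44]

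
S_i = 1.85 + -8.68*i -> [1.85, -6.83, -15.51, -24.19, -32.87]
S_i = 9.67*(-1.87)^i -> [9.67, -18.08, 33.82, -63.23, 118.25]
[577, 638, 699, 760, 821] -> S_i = 577 + 61*i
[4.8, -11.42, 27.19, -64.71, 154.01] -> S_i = 4.80*(-2.38)^i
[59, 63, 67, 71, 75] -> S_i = 59 + 4*i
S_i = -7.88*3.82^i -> [-7.88, -30.1, -114.99, -439.25, -1677.95]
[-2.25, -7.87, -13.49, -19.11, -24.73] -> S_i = -2.25 + -5.62*i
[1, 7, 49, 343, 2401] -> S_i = 1*7^i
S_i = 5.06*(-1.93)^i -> [5.06, -9.77, 18.85, -36.38, 70.21]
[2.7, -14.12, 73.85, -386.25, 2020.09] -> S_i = 2.70*(-5.23)^i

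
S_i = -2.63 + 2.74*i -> [-2.63, 0.11, 2.85, 5.59, 8.33]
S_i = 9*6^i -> [9, 54, 324, 1944, 11664]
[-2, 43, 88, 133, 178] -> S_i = -2 + 45*i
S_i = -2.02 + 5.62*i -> [-2.02, 3.6, 9.22, 14.84, 20.46]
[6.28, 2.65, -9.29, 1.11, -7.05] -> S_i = Random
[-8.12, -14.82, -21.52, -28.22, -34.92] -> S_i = -8.12 + -6.70*i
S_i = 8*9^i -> [8, 72, 648, 5832, 52488]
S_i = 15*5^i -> [15, 75, 375, 1875, 9375]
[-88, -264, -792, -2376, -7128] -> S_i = -88*3^i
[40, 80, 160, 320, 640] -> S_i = 40*2^i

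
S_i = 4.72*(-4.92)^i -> [4.72, -23.22, 114.25, -562.13, 2765.68]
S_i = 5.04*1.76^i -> [5.04, 8.87, 15.61, 27.48, 48.36]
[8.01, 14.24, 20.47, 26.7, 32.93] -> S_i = 8.01 + 6.23*i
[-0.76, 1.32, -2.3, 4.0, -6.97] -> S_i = -0.76*(-1.74)^i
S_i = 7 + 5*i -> [7, 12, 17, 22, 27]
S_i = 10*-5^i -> [10, -50, 250, -1250, 6250]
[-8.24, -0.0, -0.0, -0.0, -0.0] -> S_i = -8.24*0.00^i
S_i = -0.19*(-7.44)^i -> [-0.19, 1.41, -10.52, 78.25, -582.16]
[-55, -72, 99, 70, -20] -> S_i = Random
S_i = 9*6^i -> [9, 54, 324, 1944, 11664]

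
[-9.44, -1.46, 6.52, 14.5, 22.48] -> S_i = -9.44 + 7.98*i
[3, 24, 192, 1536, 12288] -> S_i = 3*8^i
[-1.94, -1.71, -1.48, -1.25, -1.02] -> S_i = -1.94 + 0.23*i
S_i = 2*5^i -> [2, 10, 50, 250, 1250]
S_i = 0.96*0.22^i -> [0.96, 0.21, 0.05, 0.01, 0.0]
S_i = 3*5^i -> [3, 15, 75, 375, 1875]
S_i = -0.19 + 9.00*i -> [-0.19, 8.81, 17.81, 26.81, 35.81]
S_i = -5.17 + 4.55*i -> [-5.17, -0.62, 3.93, 8.48, 13.03]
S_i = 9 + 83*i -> [9, 92, 175, 258, 341]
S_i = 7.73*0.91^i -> [7.73, 7.03, 6.4, 5.83, 5.3]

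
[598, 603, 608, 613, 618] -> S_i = 598 + 5*i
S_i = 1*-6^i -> [1, -6, 36, -216, 1296]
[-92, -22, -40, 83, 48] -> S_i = Random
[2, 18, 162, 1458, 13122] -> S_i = 2*9^i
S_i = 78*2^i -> [78, 156, 312, 624, 1248]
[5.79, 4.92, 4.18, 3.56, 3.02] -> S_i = 5.79*0.85^i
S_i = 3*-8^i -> [3, -24, 192, -1536, 12288]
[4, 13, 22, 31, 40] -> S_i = 4 + 9*i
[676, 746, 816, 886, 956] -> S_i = 676 + 70*i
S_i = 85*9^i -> [85, 765, 6885, 61965, 557685]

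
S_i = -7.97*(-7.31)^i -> [-7.97, 58.26, -425.89, 3113.22, -22757.67]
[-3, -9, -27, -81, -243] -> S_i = -3*3^i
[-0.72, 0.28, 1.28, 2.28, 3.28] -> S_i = -0.72 + 1.00*i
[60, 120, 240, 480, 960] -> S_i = 60*2^i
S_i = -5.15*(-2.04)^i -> [-5.15, 10.51, -21.43, 43.72, -89.19]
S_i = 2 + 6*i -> [2, 8, 14, 20, 26]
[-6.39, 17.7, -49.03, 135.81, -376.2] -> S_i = -6.39*(-2.77)^i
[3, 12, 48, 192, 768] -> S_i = 3*4^i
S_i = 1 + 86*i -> [1, 87, 173, 259, 345]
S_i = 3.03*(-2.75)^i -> [3.03, -8.33, 22.91, -63.01, 173.29]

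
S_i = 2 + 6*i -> [2, 8, 14, 20, 26]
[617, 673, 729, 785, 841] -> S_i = 617 + 56*i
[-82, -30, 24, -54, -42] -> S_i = Random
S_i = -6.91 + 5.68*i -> [-6.91, -1.23, 4.45, 10.13, 15.81]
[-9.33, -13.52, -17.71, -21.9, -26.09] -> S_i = -9.33 + -4.19*i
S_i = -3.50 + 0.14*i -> [-3.5, -3.36, -3.22, -3.08, -2.94]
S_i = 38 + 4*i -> [38, 42, 46, 50, 54]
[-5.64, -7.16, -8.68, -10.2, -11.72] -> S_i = -5.64 + -1.52*i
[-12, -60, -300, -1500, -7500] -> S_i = -12*5^i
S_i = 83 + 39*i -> [83, 122, 161, 200, 239]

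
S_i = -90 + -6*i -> [-90, -96, -102, -108, -114]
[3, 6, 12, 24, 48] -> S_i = 3*2^i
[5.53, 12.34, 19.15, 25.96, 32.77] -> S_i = 5.53 + 6.81*i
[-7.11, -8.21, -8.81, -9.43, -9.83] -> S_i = Random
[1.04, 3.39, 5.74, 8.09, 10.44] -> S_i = 1.04 + 2.35*i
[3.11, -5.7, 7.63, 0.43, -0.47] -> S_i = Random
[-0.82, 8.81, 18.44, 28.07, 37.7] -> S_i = -0.82 + 9.63*i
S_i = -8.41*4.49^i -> [-8.41, -37.76, -169.55, -761.26, -3418.07]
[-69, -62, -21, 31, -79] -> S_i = Random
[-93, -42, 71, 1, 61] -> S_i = Random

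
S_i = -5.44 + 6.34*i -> [-5.44, 0.9, 7.24, 13.58, 19.92]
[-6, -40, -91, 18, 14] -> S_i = Random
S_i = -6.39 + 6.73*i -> [-6.39, 0.34, 7.07, 13.8, 20.53]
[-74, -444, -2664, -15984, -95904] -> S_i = -74*6^i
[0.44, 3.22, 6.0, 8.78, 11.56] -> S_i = 0.44 + 2.78*i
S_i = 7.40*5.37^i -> [7.4, 39.74, 213.39, 1145.92, 6153.59]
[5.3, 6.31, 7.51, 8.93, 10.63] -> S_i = 5.30*1.19^i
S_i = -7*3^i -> [-7, -21, -63, -189, -567]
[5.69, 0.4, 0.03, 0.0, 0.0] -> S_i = 5.69*0.07^i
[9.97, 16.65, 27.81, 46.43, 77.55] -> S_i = 9.97*1.67^i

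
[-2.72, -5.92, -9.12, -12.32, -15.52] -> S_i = -2.72 + -3.20*i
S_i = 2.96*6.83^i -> [2.96, 20.22, 138.08, 943.09, 6441.31]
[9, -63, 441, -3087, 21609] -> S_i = 9*-7^i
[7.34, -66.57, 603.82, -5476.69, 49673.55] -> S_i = 7.34*(-9.07)^i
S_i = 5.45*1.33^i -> [5.45, 7.25, 9.64, 12.82, 17.05]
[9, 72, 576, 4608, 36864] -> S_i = 9*8^i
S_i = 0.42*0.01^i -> [0.42, 0.0, 0.0, 0.0, 0.0]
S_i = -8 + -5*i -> [-8, -13, -18, -23, -28]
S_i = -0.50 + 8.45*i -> [-0.5, 7.95, 16.4, 24.85, 33.3]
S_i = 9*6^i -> [9, 54, 324, 1944, 11664]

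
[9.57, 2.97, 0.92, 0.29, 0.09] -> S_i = 9.57*0.31^i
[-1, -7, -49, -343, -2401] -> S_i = -1*7^i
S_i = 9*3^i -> [9, 27, 81, 243, 729]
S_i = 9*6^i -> [9, 54, 324, 1944, 11664]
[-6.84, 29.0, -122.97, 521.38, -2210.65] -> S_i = -6.84*(-4.24)^i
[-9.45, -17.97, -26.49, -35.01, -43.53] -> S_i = -9.45 + -8.52*i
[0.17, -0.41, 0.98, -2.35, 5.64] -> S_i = 0.17*(-2.40)^i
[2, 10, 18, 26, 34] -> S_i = 2 + 8*i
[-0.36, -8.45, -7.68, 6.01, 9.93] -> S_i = Random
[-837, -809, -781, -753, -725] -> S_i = -837 + 28*i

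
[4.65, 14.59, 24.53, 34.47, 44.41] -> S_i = 4.65 + 9.94*i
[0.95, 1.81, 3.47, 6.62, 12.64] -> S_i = 0.95*1.91^i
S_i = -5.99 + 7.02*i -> [-5.99, 1.03, 8.05, 15.07, 22.09]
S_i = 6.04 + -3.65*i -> [6.04, 2.39, -1.26, -4.91, -8.56]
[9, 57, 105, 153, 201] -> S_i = 9 + 48*i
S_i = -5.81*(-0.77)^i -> [-5.81, 4.47, -3.44, 2.65, -2.04]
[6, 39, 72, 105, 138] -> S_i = 6 + 33*i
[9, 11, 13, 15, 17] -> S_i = 9 + 2*i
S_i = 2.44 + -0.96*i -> [2.44, 1.48, 0.52, -0.44, -1.4]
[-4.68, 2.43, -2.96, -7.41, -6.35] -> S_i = Random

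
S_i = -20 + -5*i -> [-20, -25, -30, -35, -40]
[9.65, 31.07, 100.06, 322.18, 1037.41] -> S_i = 9.65*3.22^i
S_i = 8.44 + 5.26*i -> [8.44, 13.7, 18.96, 24.22, 29.48]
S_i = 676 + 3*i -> [676, 679, 682, 685, 688]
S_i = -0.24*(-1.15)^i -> [-0.24, 0.28, -0.32, 0.37, -0.42]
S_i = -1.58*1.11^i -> [-1.58, -1.75, -1.95, -2.16, -2.4]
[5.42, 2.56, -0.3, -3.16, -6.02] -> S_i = 5.42 + -2.86*i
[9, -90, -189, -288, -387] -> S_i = 9 + -99*i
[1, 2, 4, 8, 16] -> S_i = 1*2^i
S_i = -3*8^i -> [-3, -24, -192, -1536, -12288]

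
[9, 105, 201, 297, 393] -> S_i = 9 + 96*i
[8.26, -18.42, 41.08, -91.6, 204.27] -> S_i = 8.26*(-2.23)^i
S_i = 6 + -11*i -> [6, -5, -16, -27, -38]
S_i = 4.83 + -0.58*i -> [4.83, 4.25, 3.67, 3.09, 2.51]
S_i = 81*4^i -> [81, 324, 1296, 5184, 20736]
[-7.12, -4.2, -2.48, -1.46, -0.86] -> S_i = -7.12*0.59^i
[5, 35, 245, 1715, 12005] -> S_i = 5*7^i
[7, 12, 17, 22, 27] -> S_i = 7 + 5*i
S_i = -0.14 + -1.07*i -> [-0.14, -1.21, -2.28, -3.35, -4.42]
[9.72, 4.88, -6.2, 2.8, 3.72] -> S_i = Random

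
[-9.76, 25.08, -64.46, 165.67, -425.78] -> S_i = -9.76*(-2.57)^i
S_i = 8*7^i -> [8, 56, 392, 2744, 19208]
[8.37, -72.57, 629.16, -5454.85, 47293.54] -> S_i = 8.37*(-8.67)^i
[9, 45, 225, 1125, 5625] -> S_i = 9*5^i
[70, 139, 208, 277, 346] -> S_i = 70 + 69*i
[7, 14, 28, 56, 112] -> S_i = 7*2^i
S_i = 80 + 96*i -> [80, 176, 272, 368, 464]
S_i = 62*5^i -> [62, 310, 1550, 7750, 38750]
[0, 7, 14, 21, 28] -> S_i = 0 + 7*i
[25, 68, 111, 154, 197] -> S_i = 25 + 43*i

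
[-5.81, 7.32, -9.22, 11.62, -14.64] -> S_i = -5.81*(-1.26)^i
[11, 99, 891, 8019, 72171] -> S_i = 11*9^i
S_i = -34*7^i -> [-34, -238, -1666, -11662, -81634]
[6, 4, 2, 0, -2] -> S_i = 6 + -2*i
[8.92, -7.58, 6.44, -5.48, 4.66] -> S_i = 8.92*(-0.85)^i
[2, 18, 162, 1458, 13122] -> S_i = 2*9^i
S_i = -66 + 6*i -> [-66, -60, -54, -48, -42]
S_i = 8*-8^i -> [8, -64, 512, -4096, 32768]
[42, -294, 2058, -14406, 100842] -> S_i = 42*-7^i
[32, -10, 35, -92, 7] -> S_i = Random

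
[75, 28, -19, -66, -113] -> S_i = 75 + -47*i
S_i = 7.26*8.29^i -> [7.26, 60.19, 498.94, 4136.19, 34288.99]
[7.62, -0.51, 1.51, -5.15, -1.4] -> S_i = Random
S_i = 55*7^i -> [55, 385, 2695, 18865, 132055]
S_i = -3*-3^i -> [-3, 9, -27, 81, -243]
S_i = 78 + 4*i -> [78, 82, 86, 90, 94]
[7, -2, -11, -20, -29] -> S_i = 7 + -9*i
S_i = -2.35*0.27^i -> [-2.35, -0.63, -0.17, -0.05, -0.01]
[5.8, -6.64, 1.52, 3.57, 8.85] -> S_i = Random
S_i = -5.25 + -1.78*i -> [-5.25, -7.03, -8.81, -10.59, -12.37]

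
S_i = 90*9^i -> [90, 810, 7290, 65610, 590490]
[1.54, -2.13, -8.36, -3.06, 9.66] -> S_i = Random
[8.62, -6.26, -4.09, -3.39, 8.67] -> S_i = Random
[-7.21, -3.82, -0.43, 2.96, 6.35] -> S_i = -7.21 + 3.39*i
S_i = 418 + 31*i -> [418, 449, 480, 511, 542]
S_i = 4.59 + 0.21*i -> [4.59, 4.8, 5.01, 5.22, 5.43]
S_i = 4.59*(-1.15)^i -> [4.59, -5.28, 6.07, -6.98, 8.03]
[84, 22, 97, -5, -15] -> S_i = Random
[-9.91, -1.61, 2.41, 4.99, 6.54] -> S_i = Random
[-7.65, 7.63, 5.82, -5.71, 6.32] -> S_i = Random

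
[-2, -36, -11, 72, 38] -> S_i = Random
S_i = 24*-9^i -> [24, -216, 1944, -17496, 157464]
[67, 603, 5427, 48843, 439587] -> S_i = 67*9^i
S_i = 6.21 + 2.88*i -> [6.21, 9.09, 11.97, 14.85, 17.73]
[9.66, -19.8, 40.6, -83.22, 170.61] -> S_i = 9.66*(-2.05)^i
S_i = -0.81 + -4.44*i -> [-0.81, -5.25, -9.69, -14.13, -18.57]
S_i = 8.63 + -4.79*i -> [8.63, 3.84, -0.95, -5.74, -10.53]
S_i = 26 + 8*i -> [26, 34, 42, 50, 58]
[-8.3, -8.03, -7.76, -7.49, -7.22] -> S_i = -8.30 + 0.27*i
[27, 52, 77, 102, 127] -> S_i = 27 + 25*i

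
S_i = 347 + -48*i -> [347, 299, 251, 203, 155]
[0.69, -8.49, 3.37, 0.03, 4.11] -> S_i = Random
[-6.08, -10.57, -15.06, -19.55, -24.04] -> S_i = -6.08 + -4.49*i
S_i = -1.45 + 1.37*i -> [-1.45, -0.08, 1.29, 2.66, 4.03]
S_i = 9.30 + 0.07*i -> [9.3, 9.37, 9.44, 9.51, 9.58]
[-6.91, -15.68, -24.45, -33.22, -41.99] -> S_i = -6.91 + -8.77*i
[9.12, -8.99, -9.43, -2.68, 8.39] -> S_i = Random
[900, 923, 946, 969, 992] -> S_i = 900 + 23*i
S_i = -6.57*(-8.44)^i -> [-6.57, 55.45, -468.0, 3949.96, -33337.66]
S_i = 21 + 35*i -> [21, 56, 91, 126, 161]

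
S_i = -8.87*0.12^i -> [-8.87, -1.06, -0.13, -0.02, -0.0]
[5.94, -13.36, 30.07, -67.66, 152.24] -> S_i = 5.94*(-2.25)^i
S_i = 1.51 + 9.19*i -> [1.51, 10.7, 19.89, 29.08, 38.27]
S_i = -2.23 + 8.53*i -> [-2.23, 6.3, 14.83, 23.36, 31.89]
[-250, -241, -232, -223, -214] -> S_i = -250 + 9*i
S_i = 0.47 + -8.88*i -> [0.47, -8.41, -17.29, -26.17, -35.05]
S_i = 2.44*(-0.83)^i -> [2.44, -2.03, 1.68, -1.4, 1.16]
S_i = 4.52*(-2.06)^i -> [4.52, -9.31, 19.18, -39.51, 81.4]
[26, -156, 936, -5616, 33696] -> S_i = 26*-6^i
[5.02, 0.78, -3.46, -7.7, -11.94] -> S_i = 5.02 + -4.24*i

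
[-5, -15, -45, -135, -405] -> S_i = -5*3^i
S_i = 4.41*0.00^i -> [4.41, 0.0, 0.0, 0.0, 0.0]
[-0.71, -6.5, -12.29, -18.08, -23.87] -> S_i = -0.71 + -5.79*i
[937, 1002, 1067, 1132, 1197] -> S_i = 937 + 65*i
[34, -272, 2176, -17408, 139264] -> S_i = 34*-8^i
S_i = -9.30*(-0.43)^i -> [-9.3, 4.0, -1.72, 0.74, -0.32]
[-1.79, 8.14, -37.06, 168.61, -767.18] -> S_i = -1.79*(-4.55)^i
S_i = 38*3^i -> [38, 114, 342, 1026, 3078]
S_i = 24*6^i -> [24, 144, 864, 5184, 31104]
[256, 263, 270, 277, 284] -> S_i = 256 + 7*i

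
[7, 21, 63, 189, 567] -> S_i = 7*3^i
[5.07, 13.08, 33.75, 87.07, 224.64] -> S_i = 5.07*2.58^i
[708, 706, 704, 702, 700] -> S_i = 708 + -2*i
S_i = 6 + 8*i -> [6, 14, 22, 30, 38]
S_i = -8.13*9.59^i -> [-8.13, -77.97, -747.7, -7170.45, -68764.61]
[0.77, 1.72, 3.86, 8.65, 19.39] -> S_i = 0.77*2.24^i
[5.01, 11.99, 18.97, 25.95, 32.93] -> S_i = 5.01 + 6.98*i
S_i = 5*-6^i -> [5, -30, 180, -1080, 6480]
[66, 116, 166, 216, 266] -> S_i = 66 + 50*i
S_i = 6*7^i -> [6, 42, 294, 2058, 14406]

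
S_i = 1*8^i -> [1, 8, 64, 512, 4096]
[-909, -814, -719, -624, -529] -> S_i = -909 + 95*i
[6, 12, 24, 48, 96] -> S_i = 6*2^i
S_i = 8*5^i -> [8, 40, 200, 1000, 5000]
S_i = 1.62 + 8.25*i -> [1.62, 9.87, 18.12, 26.37, 34.62]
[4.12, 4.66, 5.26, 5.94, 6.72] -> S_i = 4.12*1.13^i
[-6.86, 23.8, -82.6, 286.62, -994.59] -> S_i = -6.86*(-3.47)^i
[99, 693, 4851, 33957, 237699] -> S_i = 99*7^i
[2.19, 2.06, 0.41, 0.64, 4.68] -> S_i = Random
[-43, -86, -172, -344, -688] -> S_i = -43*2^i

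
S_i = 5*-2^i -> [5, -10, 20, -40, 80]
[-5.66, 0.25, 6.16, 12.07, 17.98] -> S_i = -5.66 + 5.91*i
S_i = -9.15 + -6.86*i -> [-9.15, -16.01, -22.87, -29.73, -36.59]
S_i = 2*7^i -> [2, 14, 98, 686, 4802]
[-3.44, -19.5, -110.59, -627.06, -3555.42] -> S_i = -3.44*5.67^i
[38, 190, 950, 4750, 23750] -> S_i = 38*5^i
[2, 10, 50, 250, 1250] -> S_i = 2*5^i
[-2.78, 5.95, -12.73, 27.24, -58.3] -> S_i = -2.78*(-2.14)^i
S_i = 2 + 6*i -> [2, 8, 14, 20, 26]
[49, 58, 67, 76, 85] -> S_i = 49 + 9*i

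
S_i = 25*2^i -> [25, 50, 100, 200, 400]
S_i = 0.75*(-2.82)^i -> [0.75, -2.11, 5.96, -16.82, 47.43]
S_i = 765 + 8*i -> [765, 773, 781, 789, 797]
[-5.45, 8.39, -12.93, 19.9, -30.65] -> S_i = -5.45*(-1.54)^i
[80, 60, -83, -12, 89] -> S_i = Random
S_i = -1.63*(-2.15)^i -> [-1.63, 3.5, -7.53, 16.2, -34.83]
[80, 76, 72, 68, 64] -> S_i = 80 + -4*i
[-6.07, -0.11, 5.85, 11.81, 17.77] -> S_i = -6.07 + 5.96*i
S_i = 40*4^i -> [40, 160, 640, 2560, 10240]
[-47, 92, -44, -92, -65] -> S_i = Random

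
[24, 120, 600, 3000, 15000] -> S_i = 24*5^i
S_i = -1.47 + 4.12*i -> [-1.47, 2.65, 6.77, 10.89, 15.01]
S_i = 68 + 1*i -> [68, 69, 70, 71, 72]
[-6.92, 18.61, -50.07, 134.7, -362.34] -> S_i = -6.92*(-2.69)^i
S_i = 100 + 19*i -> [100, 119, 138, 157, 176]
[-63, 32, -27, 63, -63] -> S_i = Random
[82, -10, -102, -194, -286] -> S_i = 82 + -92*i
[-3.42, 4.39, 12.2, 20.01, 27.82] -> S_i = -3.42 + 7.81*i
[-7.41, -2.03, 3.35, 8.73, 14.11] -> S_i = -7.41 + 5.38*i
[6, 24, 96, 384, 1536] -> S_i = 6*4^i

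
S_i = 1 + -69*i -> [1, -68, -137, -206, -275]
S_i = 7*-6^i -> [7, -42, 252, -1512, 9072]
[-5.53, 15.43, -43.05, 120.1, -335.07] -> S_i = -5.53*(-2.79)^i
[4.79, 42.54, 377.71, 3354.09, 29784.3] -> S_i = 4.79*8.88^i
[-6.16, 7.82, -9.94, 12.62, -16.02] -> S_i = -6.16*(-1.27)^i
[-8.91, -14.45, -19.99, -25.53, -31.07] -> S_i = -8.91 + -5.54*i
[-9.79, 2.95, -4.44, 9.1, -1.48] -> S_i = Random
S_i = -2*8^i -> [-2, -16, -128, -1024, -8192]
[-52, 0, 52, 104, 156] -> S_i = -52 + 52*i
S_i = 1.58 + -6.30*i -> [1.58, -4.72, -11.02, -17.32, -23.62]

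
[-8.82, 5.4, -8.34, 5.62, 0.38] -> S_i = Random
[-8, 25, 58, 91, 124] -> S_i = -8 + 33*i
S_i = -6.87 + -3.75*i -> [-6.87, -10.62, -14.37, -18.12, -21.87]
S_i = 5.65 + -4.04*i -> [5.65, 1.61, -2.43, -6.47, -10.51]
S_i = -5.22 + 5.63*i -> [-5.22, 0.41, 6.04, 11.67, 17.3]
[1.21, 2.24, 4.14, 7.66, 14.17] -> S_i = 1.21*1.85^i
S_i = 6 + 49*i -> [6, 55, 104, 153, 202]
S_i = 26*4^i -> [26, 104, 416, 1664, 6656]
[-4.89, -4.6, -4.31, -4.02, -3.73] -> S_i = -4.89 + 0.29*i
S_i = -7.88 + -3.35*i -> [-7.88, -11.23, -14.58, -17.93, -21.28]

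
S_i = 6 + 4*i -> [6, 10, 14, 18, 22]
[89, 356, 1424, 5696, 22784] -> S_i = 89*4^i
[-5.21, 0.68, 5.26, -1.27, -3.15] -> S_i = Random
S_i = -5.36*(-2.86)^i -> [-5.36, 15.33, -43.84, 125.39, -358.62]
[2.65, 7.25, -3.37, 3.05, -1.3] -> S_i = Random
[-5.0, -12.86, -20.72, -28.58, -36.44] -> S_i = -5.00 + -7.86*i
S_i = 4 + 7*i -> [4, 11, 18, 25, 32]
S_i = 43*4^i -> [43, 172, 688, 2752, 11008]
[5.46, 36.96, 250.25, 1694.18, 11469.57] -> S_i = 5.46*6.77^i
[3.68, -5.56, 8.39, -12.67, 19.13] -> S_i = 3.68*(-1.51)^i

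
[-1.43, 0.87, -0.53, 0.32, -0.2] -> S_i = -1.43*(-0.61)^i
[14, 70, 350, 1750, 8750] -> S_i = 14*5^i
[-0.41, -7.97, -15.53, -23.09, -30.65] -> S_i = -0.41 + -7.56*i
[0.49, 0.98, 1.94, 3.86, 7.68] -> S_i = 0.49*1.99^i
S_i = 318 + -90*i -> [318, 228, 138, 48, -42]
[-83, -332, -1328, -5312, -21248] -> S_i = -83*4^i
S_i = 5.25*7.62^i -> [5.25, 40.01, 304.84, 2322.87, 17700.24]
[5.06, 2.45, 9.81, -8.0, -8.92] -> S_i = Random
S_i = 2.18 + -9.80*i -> [2.18, -7.62, -17.42, -27.22, -37.02]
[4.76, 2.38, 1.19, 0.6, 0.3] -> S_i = 4.76*0.50^i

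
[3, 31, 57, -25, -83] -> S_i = Random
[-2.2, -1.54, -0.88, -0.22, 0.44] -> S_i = -2.20 + 0.66*i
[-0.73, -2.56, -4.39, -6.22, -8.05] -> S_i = -0.73 + -1.83*i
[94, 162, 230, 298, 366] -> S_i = 94 + 68*i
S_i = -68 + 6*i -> [-68, -62, -56, -50, -44]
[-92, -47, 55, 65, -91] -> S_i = Random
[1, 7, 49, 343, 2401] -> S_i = 1*7^i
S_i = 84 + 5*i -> [84, 89, 94, 99, 104]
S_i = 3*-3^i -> [3, -9, 27, -81, 243]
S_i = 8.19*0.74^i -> [8.19, 6.06, 4.48, 3.32, 2.46]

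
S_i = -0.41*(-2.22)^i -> [-0.41, 0.91, -2.02, 4.49, -9.96]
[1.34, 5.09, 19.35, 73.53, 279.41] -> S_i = 1.34*3.80^i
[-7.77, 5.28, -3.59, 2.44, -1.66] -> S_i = -7.77*(-0.68)^i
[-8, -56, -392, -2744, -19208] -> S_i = -8*7^i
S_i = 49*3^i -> [49, 147, 441, 1323, 3969]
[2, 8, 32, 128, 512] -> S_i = 2*4^i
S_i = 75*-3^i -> [75, -225, 675, -2025, 6075]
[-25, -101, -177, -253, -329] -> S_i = -25 + -76*i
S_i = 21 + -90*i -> [21, -69, -159, -249, -339]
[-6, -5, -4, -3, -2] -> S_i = -6 + 1*i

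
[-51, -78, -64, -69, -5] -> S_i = Random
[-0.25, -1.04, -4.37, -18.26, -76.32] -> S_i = -0.25*4.18^i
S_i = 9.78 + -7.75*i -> [9.78, 2.03, -5.72, -13.47, -21.22]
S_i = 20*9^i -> [20, 180, 1620, 14580, 131220]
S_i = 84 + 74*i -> [84, 158, 232, 306, 380]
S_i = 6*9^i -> [6, 54, 486, 4374, 39366]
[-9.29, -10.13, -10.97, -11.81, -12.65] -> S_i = -9.29 + -0.84*i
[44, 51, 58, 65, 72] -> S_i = 44 + 7*i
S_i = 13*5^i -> [13, 65, 325, 1625, 8125]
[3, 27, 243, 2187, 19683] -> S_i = 3*9^i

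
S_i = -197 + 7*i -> [-197, -190, -183, -176, -169]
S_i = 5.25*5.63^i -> [5.25, 29.56, 166.41, 936.88, 5274.64]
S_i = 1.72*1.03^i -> [1.72, 1.77, 1.82, 1.88, 1.94]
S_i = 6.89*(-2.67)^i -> [6.89, -18.4, 49.12, -131.15, 350.16]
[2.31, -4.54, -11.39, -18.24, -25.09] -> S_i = 2.31 + -6.85*i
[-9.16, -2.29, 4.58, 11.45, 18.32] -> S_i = -9.16 + 6.87*i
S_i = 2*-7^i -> [2, -14, 98, -686, 4802]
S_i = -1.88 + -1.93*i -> [-1.88, -3.81, -5.74, -7.67, -9.6]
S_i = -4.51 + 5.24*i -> [-4.51, 0.73, 5.97, 11.21, 16.45]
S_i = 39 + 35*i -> [39, 74, 109, 144, 179]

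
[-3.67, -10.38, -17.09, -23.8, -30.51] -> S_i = -3.67 + -6.71*i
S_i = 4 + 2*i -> [4, 6, 8, 10, 12]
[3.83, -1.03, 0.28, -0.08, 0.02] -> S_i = 3.83*(-0.27)^i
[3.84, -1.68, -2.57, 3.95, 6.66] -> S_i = Random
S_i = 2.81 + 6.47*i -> [2.81, 9.28, 15.75, 22.22, 28.69]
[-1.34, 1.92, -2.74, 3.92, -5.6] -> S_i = -1.34*(-1.43)^i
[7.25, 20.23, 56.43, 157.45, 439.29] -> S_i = 7.25*2.79^i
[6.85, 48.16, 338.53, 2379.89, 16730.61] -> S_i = 6.85*7.03^i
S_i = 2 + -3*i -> [2, -1, -4, -7, -10]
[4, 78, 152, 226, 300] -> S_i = 4 + 74*i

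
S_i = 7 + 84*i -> [7, 91, 175, 259, 343]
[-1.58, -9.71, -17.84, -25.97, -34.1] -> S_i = -1.58 + -8.13*i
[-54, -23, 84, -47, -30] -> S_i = Random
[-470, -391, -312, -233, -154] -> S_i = -470 + 79*i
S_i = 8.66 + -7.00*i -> [8.66, 1.66, -5.34, -12.34, -19.34]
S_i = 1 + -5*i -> [1, -4, -9, -14, -19]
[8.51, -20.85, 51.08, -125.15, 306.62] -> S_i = 8.51*(-2.45)^i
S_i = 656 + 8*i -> [656, 664, 672, 680, 688]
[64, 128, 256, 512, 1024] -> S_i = 64*2^i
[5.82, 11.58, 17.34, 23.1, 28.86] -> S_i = 5.82 + 5.76*i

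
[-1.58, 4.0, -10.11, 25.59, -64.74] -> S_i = -1.58*(-2.53)^i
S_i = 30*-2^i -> [30, -60, 120, -240, 480]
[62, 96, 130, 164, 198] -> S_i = 62 + 34*i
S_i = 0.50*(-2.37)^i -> [0.5, -1.18, 2.81, -6.66, 15.77]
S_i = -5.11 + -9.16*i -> [-5.11, -14.27, -23.43, -32.59, -41.75]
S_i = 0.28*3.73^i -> [0.28, 1.04, 3.9, 14.53, 54.2]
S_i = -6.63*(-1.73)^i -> [-6.63, 11.47, -19.84, 34.33, -59.39]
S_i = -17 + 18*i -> [-17, 1, 19, 37, 55]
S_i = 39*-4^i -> [39, -156, 624, -2496, 9984]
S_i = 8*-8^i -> [8, -64, 512, -4096, 32768]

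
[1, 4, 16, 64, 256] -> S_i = 1*4^i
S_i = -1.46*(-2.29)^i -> [-1.46, 3.34, -7.66, 17.53, -40.15]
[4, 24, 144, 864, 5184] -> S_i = 4*6^i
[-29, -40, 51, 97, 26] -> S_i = Random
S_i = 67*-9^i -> [67, -603, 5427, -48843, 439587]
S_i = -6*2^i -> [-6, -12, -24, -48, -96]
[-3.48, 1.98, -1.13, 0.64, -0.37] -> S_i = -3.48*(-0.57)^i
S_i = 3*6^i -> [3, 18, 108, 648, 3888]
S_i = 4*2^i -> [4, 8, 16, 32, 64]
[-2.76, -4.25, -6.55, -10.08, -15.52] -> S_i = -2.76*1.54^i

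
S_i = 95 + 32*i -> [95, 127, 159, 191, 223]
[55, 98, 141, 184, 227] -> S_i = 55 + 43*i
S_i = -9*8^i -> [-9, -72, -576, -4608, -36864]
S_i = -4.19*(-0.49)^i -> [-4.19, 2.05, -1.01, 0.49, -0.24]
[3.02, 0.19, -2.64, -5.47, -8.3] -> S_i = 3.02 + -2.83*i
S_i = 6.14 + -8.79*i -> [6.14, -2.65, -11.44, -20.23, -29.02]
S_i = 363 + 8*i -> [363, 371, 379, 387, 395]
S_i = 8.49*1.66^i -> [8.49, 14.09, 23.4, 38.84, 64.47]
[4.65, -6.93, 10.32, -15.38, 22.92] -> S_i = 4.65*(-1.49)^i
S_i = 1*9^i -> [1, 9, 81, 729, 6561]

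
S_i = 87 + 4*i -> [87, 91, 95, 99, 103]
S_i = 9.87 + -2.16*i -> [9.87, 7.71, 5.55, 3.39, 1.23]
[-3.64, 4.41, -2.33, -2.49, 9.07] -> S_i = Random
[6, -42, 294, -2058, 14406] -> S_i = 6*-7^i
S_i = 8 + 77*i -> [8, 85, 162, 239, 316]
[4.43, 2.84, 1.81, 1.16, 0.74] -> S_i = 4.43*0.64^i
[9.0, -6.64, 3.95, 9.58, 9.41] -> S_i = Random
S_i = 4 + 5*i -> [4, 9, 14, 19, 24]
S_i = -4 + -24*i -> [-4, -28, -52, -76, -100]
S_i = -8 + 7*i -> [-8, -1, 6, 13, 20]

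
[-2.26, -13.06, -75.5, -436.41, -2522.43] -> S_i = -2.26*5.78^i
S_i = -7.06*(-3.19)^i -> [-7.06, 22.52, -71.84, 229.18, -731.08]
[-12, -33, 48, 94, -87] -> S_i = Random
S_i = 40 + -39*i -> [40, 1, -38, -77, -116]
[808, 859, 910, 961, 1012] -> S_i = 808 + 51*i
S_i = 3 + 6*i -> [3, 9, 15, 21, 27]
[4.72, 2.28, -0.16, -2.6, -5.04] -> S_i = 4.72 + -2.44*i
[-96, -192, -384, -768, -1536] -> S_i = -96*2^i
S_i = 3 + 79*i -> [3, 82, 161, 240, 319]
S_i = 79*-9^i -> [79, -711, 6399, -57591, 518319]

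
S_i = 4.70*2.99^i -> [4.7, 14.05, 42.02, 125.64, 375.65]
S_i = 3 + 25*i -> [3, 28, 53, 78, 103]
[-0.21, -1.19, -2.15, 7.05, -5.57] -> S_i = Random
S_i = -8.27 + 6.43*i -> [-8.27, -1.84, 4.59, 11.02, 17.45]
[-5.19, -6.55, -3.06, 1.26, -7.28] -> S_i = Random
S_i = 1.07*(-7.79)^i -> [1.07, -8.34, 64.93, -505.82, 3940.34]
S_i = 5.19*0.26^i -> [5.19, 1.35, 0.35, 0.09, 0.02]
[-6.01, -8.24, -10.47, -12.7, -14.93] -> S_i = -6.01 + -2.23*i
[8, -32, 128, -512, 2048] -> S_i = 8*-4^i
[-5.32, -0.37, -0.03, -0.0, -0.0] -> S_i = -5.32*0.07^i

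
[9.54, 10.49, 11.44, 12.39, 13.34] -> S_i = 9.54 + 0.95*i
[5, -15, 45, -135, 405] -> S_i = 5*-3^i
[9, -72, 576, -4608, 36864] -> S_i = 9*-8^i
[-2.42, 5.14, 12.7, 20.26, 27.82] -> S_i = -2.42 + 7.56*i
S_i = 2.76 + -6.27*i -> [2.76, -3.51, -9.78, -16.05, -22.32]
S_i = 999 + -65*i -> [999, 934, 869, 804, 739]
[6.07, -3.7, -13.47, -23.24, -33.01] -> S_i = 6.07 + -9.77*i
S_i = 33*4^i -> [33, 132, 528, 2112, 8448]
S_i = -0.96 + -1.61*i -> [-0.96, -2.57, -4.18, -5.79, -7.4]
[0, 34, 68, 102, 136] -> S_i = 0 + 34*i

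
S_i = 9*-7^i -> [9, -63, 441, -3087, 21609]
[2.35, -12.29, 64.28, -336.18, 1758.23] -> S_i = 2.35*(-5.23)^i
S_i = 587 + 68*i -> [587, 655, 723, 791, 859]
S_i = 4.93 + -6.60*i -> [4.93, -1.67, -8.27, -14.87, -21.47]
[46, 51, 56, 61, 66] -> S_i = 46 + 5*i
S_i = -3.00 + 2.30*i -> [-3.0, -0.7, 1.6, 3.9, 6.2]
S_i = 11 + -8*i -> [11, 3, -5, -13, -21]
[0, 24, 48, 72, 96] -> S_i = 0 + 24*i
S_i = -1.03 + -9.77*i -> [-1.03, -10.8, -20.57, -30.34, -40.11]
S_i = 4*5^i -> [4, 20, 100, 500, 2500]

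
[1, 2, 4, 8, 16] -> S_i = 1*2^i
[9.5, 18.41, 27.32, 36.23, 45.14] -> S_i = 9.50 + 8.91*i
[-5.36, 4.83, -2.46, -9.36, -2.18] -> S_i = Random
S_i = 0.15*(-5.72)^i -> [0.15, -0.86, 4.91, -28.07, 160.57]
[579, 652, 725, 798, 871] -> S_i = 579 + 73*i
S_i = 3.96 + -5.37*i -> [3.96, -1.41, -6.78, -12.15, -17.52]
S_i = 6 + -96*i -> [6, -90, -186, -282, -378]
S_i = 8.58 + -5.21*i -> [8.58, 3.37, -1.84, -7.05, -12.26]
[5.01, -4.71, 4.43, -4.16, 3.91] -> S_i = 5.01*(-0.94)^i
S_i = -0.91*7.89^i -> [-0.91, -7.18, -56.65, -446.96, -3526.54]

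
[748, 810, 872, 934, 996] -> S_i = 748 + 62*i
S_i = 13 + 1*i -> [13, 14, 15, 16, 17]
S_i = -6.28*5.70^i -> [-6.28, -35.8, -204.04, -1163.01, -6629.17]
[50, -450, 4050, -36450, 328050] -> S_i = 50*-9^i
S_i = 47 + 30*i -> [47, 77, 107, 137, 167]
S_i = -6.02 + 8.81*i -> [-6.02, 2.79, 11.6, 20.41, 29.22]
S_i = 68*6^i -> [68, 408, 2448, 14688, 88128]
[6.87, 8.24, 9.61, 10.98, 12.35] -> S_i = 6.87 + 1.37*i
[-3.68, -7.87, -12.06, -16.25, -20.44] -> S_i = -3.68 + -4.19*i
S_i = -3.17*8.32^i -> [-3.17, -26.37, -219.44, -1825.7, -15189.82]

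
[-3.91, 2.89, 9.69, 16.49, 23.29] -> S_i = -3.91 + 6.80*i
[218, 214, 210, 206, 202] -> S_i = 218 + -4*i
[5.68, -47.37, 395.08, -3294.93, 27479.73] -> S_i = 5.68*(-8.34)^i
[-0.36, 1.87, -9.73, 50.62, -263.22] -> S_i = -0.36*(-5.20)^i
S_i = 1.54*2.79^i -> [1.54, 4.3, 11.99, 33.45, 93.31]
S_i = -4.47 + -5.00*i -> [-4.47, -9.47, -14.47, -19.47, -24.47]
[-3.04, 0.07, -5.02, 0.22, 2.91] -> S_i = Random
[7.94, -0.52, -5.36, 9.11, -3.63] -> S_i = Random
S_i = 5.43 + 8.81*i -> [5.43, 14.24, 23.05, 31.86, 40.67]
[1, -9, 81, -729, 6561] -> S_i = 1*-9^i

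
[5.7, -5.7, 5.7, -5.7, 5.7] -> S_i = 5.70*(-1.00)^i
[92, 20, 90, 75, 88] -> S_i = Random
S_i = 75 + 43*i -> [75, 118, 161, 204, 247]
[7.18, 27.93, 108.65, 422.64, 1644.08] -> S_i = 7.18*3.89^i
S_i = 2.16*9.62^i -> [2.16, 20.78, 199.9, 1923.0, 18499.25]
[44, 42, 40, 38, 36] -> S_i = 44 + -2*i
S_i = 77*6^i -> [77, 462, 2772, 16632, 99792]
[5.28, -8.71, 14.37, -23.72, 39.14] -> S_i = 5.28*(-1.65)^i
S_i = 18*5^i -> [18, 90, 450, 2250, 11250]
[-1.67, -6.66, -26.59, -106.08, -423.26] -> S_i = -1.67*3.99^i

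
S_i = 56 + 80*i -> [56, 136, 216, 296, 376]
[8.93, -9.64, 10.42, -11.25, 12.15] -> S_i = 8.93*(-1.08)^i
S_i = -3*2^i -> [-3, -6, -12, -24, -48]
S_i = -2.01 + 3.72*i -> [-2.01, 1.71, 5.43, 9.15, 12.87]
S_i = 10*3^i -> [10, 30, 90, 270, 810]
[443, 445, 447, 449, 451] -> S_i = 443 + 2*i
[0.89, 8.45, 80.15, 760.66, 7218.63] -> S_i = 0.89*9.49^i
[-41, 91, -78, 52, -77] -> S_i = Random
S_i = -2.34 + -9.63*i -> [-2.34, -11.97, -21.6, -31.23, -40.86]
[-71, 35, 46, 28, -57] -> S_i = Random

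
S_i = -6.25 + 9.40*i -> [-6.25, 3.15, 12.55, 21.95, 31.35]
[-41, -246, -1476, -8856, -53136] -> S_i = -41*6^i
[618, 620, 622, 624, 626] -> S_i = 618 + 2*i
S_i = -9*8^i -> [-9, -72, -576, -4608, -36864]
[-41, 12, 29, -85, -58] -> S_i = Random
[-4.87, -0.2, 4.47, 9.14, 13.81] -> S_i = -4.87 + 4.67*i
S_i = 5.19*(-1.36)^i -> [5.19, -7.06, 9.6, -13.06, 17.76]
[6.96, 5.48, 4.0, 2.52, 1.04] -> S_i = 6.96 + -1.48*i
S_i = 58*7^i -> [58, 406, 2842, 19894, 139258]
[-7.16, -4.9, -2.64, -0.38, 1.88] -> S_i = -7.16 + 2.26*i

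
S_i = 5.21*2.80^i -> [5.21, 14.59, 40.85, 114.37, 320.24]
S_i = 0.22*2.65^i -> [0.22, 0.58, 1.54, 4.09, 10.85]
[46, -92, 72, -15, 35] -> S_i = Random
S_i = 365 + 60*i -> [365, 425, 485, 545, 605]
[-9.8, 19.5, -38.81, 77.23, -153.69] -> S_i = -9.80*(-1.99)^i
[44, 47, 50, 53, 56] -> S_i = 44 + 3*i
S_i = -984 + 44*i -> [-984, -940, -896, -852, -808]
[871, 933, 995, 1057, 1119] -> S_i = 871 + 62*i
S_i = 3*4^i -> [3, 12, 48, 192, 768]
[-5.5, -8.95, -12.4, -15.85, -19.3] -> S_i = -5.50 + -3.45*i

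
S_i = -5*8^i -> [-5, -40, -320, -2560, -20480]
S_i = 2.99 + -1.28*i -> [2.99, 1.71, 0.43, -0.85, -2.13]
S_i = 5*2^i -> [5, 10, 20, 40, 80]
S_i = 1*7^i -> [1, 7, 49, 343, 2401]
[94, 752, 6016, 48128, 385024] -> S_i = 94*8^i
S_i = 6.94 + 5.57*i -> [6.94, 12.51, 18.08, 23.65, 29.22]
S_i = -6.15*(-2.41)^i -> [-6.15, 14.82, -35.72, 86.08, -207.46]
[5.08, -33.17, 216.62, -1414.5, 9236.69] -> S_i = 5.08*(-6.53)^i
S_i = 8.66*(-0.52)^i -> [8.66, -4.5, 2.34, -1.22, 0.63]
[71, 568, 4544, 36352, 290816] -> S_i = 71*8^i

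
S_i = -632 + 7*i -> [-632, -625, -618, -611, -604]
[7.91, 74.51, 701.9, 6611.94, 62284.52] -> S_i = 7.91*9.42^i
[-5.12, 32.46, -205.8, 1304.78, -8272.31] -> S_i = -5.12*(-6.34)^i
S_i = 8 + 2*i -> [8, 10, 12, 14, 16]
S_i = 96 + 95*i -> [96, 191, 286, 381, 476]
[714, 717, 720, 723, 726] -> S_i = 714 + 3*i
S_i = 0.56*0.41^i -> [0.56, 0.23, 0.09, 0.04, 0.02]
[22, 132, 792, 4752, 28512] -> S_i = 22*6^i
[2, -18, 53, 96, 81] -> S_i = Random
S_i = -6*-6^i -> [-6, 36, -216, 1296, -7776]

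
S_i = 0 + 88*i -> [0, 88, 176, 264, 352]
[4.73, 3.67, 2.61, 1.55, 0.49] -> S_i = 4.73 + -1.06*i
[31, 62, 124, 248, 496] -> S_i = 31*2^i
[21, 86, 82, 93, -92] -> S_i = Random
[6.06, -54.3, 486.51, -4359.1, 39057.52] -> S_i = 6.06*(-8.96)^i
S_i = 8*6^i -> [8, 48, 288, 1728, 10368]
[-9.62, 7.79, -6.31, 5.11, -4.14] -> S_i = -9.62*(-0.81)^i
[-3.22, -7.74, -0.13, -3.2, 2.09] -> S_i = Random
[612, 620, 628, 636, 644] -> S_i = 612 + 8*i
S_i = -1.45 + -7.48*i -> [-1.45, -8.93, -16.41, -23.89, -31.37]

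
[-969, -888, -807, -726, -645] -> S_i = -969 + 81*i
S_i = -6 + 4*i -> [-6, -2, 2, 6, 10]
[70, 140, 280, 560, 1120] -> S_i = 70*2^i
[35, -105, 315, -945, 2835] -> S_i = 35*-3^i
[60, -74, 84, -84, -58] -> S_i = Random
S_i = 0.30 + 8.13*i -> [0.3, 8.43, 16.56, 24.69, 32.82]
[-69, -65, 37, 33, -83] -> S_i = Random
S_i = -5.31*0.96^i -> [-5.31, -5.1, -4.89, -4.7, -4.51]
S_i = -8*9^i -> [-8, -72, -648, -5832, -52488]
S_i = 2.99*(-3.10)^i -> [2.99, -9.27, 28.73, -89.08, 276.13]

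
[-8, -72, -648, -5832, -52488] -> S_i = -8*9^i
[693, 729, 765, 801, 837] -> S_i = 693 + 36*i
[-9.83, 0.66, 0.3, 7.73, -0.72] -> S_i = Random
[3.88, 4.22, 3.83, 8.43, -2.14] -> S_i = Random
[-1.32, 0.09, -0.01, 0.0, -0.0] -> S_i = -1.32*(-0.07)^i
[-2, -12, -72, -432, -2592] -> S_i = -2*6^i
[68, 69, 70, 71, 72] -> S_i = 68 + 1*i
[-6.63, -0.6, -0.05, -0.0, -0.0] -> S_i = -6.63*0.09^i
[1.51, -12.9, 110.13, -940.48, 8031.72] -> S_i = 1.51*(-8.54)^i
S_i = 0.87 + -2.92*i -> [0.87, -2.05, -4.97, -7.89, -10.81]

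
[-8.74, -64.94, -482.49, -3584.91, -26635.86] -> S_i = -8.74*7.43^i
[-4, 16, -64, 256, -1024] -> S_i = -4*-4^i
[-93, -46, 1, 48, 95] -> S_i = -93 + 47*i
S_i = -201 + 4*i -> [-201, -197, -193, -189, -185]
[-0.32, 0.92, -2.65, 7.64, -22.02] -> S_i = -0.32*(-2.88)^i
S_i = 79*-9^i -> [79, -711, 6399, -57591, 518319]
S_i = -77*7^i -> [-77, -539, -3773, -26411, -184877]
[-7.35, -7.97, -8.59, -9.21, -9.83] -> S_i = -7.35 + -0.62*i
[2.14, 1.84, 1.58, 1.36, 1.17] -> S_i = 2.14*0.86^i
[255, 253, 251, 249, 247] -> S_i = 255 + -2*i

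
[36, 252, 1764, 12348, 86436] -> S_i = 36*7^i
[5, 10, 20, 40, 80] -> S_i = 5*2^i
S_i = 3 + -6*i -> [3, -3, -9, -15, -21]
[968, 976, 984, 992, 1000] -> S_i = 968 + 8*i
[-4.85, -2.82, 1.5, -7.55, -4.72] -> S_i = Random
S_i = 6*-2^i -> [6, -12, 24, -48, 96]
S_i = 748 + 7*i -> [748, 755, 762, 769, 776]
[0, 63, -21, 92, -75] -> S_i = Random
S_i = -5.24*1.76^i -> [-5.24, -9.22, -16.23, -28.57, -50.28]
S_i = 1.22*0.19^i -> [1.22, 0.23, 0.04, 0.01, 0.0]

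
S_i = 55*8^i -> [55, 440, 3520, 28160, 225280]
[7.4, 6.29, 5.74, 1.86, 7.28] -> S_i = Random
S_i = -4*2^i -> [-4, -8, -16, -32, -64]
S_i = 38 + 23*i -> [38, 61, 84, 107, 130]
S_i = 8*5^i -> [8, 40, 200, 1000, 5000]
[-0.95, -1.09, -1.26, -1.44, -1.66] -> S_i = -0.95*1.15^i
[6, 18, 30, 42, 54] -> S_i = 6 + 12*i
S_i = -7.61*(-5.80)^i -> [-7.61, 44.14, -256.0, 1484.8, -8611.85]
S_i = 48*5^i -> [48, 240, 1200, 6000, 30000]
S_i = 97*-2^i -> [97, -194, 388, -776, 1552]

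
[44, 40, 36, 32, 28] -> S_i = 44 + -4*i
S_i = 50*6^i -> [50, 300, 1800, 10800, 64800]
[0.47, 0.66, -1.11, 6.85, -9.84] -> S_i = Random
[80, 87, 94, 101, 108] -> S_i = 80 + 7*i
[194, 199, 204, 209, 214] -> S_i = 194 + 5*i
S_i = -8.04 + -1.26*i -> [-8.04, -9.3, -10.56, -11.82, -13.08]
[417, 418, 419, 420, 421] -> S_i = 417 + 1*i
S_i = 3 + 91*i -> [3, 94, 185, 276, 367]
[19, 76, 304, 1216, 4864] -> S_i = 19*4^i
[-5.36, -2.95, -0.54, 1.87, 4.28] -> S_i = -5.36 + 2.41*i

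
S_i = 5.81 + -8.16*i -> [5.81, -2.35, -10.51, -18.67, -26.83]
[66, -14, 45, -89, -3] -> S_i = Random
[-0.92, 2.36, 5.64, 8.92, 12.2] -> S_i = -0.92 + 3.28*i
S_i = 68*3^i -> [68, 204, 612, 1836, 5508]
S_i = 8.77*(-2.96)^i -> [8.77, -25.96, 76.84, -227.44, 673.23]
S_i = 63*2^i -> [63, 126, 252, 504, 1008]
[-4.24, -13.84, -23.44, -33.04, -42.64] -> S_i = -4.24 + -9.60*i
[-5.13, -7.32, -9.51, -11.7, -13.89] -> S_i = -5.13 + -2.19*i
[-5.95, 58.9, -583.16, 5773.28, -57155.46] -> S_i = -5.95*(-9.90)^i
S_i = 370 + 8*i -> [370, 378, 386, 394, 402]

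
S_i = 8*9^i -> [8, 72, 648, 5832, 52488]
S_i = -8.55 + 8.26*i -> [-8.55, -0.29, 7.97, 16.23, 24.49]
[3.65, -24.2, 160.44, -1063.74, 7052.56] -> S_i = 3.65*(-6.63)^i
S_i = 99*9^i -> [99, 891, 8019, 72171, 649539]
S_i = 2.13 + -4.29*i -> [2.13, -2.16, -6.45, -10.74, -15.03]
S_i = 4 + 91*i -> [4, 95, 186, 277, 368]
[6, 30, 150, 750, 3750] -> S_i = 6*5^i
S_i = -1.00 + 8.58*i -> [-1.0, 7.58, 16.16, 24.74, 33.32]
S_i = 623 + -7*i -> [623, 616, 609, 602, 595]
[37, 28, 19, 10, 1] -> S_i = 37 + -9*i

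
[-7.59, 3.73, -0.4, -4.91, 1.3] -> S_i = Random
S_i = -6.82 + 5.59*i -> [-6.82, -1.23, 4.36, 9.95, 15.54]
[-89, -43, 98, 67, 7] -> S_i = Random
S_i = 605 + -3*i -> [605, 602, 599, 596, 593]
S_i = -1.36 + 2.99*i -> [-1.36, 1.63, 4.62, 7.61, 10.6]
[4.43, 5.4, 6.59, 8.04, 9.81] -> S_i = 4.43*1.22^i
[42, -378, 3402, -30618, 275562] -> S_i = 42*-9^i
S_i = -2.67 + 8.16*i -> [-2.67, 5.49, 13.65, 21.81, 29.97]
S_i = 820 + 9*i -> [820, 829, 838, 847, 856]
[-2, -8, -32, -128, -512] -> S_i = -2*4^i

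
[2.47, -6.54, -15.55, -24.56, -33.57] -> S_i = 2.47 + -9.01*i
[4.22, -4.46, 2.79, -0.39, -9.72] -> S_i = Random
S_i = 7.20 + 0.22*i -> [7.2, 7.42, 7.64, 7.86, 8.08]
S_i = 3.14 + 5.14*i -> [3.14, 8.28, 13.42, 18.56, 23.7]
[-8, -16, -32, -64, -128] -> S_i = -8*2^i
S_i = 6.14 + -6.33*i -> [6.14, -0.19, -6.52, -12.85, -19.18]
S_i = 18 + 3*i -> [18, 21, 24, 27, 30]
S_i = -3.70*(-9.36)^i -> [-3.7, 34.63, -324.16, 3034.1, -28399.14]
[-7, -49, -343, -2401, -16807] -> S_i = -7*7^i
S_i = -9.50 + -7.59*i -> [-9.5, -17.09, -24.68, -32.27, -39.86]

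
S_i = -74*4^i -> [-74, -296, -1184, -4736, -18944]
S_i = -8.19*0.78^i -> [-8.19, -6.39, -4.98, -3.89, -3.03]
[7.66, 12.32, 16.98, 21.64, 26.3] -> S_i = 7.66 + 4.66*i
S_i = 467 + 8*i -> [467, 475, 483, 491, 499]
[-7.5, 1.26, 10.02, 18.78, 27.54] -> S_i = -7.50 + 8.76*i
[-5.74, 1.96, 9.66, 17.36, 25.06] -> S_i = -5.74 + 7.70*i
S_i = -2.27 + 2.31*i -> [-2.27, 0.04, 2.35, 4.66, 6.97]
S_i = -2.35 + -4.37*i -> [-2.35, -6.72, -11.09, -15.46, -19.83]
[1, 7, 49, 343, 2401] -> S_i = 1*7^i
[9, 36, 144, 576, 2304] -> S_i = 9*4^i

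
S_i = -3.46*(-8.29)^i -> [-3.46, 28.68, -237.79, 1971.24, -16341.59]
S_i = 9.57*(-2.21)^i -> [9.57, -21.15, 46.74, -103.3, 228.29]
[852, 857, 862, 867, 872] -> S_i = 852 + 5*i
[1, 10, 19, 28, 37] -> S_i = 1 + 9*i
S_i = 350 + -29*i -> [350, 321, 292, 263, 234]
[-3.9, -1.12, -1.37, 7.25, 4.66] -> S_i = Random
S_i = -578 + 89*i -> [-578, -489, -400, -311, -222]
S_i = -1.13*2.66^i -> [-1.13, -3.01, -8.0, -21.27, -56.57]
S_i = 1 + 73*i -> [1, 74, 147, 220, 293]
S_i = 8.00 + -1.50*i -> [8.0, 6.5, 5.0, 3.5, 2.0]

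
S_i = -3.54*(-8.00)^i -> [-3.54, 28.32, -226.56, 1812.48, -14499.84]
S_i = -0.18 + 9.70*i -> [-0.18, 9.52, 19.22, 28.92, 38.62]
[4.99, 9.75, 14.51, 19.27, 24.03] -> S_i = 4.99 + 4.76*i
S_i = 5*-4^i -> [5, -20, 80, -320, 1280]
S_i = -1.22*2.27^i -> [-1.22, -2.77, -6.29, -14.27, -32.39]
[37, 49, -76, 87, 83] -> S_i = Random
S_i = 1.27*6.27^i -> [1.27, 7.96, 49.93, 313.04, 1962.79]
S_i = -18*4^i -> [-18, -72, -288, -1152, -4608]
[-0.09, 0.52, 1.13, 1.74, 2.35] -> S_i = -0.09 + 0.61*i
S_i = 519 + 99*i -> [519, 618, 717, 816, 915]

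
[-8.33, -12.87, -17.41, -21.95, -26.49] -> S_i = -8.33 + -4.54*i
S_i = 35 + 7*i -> [35, 42, 49, 56, 63]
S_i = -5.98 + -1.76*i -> [-5.98, -7.74, -9.5, -11.26, -13.02]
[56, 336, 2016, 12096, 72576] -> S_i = 56*6^i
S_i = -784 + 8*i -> [-784, -776, -768, -760, -752]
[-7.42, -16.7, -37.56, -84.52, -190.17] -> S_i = -7.42*2.25^i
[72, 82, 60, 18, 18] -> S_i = Random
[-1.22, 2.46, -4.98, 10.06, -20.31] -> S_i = -1.22*(-2.02)^i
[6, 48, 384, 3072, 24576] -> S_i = 6*8^i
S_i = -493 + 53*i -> [-493, -440, -387, -334, -281]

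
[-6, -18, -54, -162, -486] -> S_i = -6*3^i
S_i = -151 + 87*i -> [-151, -64, 23, 110, 197]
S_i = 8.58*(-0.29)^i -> [8.58, -2.49, 0.72, -0.21, 0.06]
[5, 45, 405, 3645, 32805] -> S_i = 5*9^i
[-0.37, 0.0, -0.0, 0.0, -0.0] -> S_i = -0.37*(-0.01)^i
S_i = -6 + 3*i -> [-6, -3, 0, 3, 6]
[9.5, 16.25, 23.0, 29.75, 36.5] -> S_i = 9.50 + 6.75*i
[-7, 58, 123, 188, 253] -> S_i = -7 + 65*i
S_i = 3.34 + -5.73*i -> [3.34, -2.39, -8.12, -13.85, -19.58]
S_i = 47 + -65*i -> [47, -18, -83, -148, -213]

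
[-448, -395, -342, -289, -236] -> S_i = -448 + 53*i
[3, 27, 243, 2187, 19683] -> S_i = 3*9^i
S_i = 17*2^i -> [17, 34, 68, 136, 272]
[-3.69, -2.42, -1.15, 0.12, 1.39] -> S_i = -3.69 + 1.27*i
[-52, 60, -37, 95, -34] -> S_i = Random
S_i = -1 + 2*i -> [-1, 1, 3, 5, 7]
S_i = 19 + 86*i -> [19, 105, 191, 277, 363]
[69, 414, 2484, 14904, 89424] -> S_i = 69*6^i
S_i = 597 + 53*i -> [597, 650, 703, 756, 809]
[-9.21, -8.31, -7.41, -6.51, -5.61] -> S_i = -9.21 + 0.90*i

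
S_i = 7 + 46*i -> [7, 53, 99, 145, 191]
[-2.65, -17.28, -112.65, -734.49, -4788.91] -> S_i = -2.65*6.52^i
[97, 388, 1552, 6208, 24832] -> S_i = 97*4^i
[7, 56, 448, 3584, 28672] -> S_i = 7*8^i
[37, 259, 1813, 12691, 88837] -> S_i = 37*7^i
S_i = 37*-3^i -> [37, -111, 333, -999, 2997]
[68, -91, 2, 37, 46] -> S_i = Random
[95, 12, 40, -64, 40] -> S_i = Random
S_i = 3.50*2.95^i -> [3.5, 10.32, 30.46, 89.85, 265.07]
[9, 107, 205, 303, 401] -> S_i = 9 + 98*i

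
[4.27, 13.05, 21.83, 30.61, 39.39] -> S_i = 4.27 + 8.78*i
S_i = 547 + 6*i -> [547, 553, 559, 565, 571]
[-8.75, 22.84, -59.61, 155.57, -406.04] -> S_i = -8.75*(-2.61)^i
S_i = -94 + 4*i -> [-94, -90, -86, -82, -78]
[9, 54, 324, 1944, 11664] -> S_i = 9*6^i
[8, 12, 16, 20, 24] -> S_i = 8 + 4*i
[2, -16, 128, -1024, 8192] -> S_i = 2*-8^i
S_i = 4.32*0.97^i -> [4.32, 4.19, 4.06, 3.94, 3.82]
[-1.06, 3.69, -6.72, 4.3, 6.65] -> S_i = Random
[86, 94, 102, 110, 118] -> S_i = 86 + 8*i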